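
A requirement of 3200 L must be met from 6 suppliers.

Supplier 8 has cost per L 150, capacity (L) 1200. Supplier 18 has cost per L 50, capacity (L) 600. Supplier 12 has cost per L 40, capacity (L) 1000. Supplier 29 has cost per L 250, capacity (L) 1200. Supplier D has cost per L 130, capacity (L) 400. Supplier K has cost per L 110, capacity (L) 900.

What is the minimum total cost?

266000

Use suppliers in increasing cost order.
Supplier 12 (40): use full 1000 ; 2200 L to go.
Take 600 from Supplier 18 at 50 ; need 1600 more.
Take 900 from Supplier K at 110 ; need 700 more.
Supplier D at 130: take all 400 L ; 300 still needed.
Supplier 8 (150): take the remaining 300 ; done.
Supplier 29: unused.
Cost = 1000×40 + 600×50 + 900×110 + 400×130 + 300×150 = 266000.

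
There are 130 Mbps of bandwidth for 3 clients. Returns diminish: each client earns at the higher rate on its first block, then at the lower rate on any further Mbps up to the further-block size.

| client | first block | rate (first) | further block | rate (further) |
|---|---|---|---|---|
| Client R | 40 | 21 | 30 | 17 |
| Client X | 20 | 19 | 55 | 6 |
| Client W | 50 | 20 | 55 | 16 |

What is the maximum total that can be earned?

2560

Rank every tier by rate: Client R/first 21 > Client W/first 20 > Client X/first 19 > Client R/second 17 > Client W/second 16 > Client X/second 6.
Client R first at 21: fill all 40 → 90 left.
Fill Client W first block (50 at 20) → 40 left.
Fill Client X first block (20 at 19) → 20 left.
Client R/second: +20 of 30 at 17; pool empty.
Total = 21×40 + 20×50 + 19×20 + 17×20 = 2560.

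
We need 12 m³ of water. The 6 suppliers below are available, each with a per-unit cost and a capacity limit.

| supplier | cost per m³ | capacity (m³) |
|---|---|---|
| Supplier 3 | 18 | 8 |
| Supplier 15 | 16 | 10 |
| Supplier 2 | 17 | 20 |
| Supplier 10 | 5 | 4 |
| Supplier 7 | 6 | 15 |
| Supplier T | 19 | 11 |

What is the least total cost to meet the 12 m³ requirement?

68

Cheapest first:
Supplier 10 at 5: take all 4 m³ → 8 still needed.
Take 8 from Supplier 7 at 6 to finish.
Supplier 15, Supplier 2, Supplier 3, Supplier T: unused.
Cost = 4×5 + 8×6 = 68.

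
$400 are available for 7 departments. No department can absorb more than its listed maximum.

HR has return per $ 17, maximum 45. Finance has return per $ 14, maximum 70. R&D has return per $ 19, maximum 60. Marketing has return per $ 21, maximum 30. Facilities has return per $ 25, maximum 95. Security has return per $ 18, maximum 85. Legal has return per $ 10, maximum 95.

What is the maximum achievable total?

Order the departments by return per $: Facilities 25 > Marketing 21 > R&D 19 > Security 18 > HR 17 > Finance 14 > Legal 10.
Give Facilities 95 to hit its cap of 95 ; 305 left.
Marketing: +30 to 30 (cap) ; 275 left.
R&D: +60 to 60 (cap) ; 215 left.
Security: +85 to 85 (cap) ; 130 left.
HR: +45 to 45 (cap) ; 85 left.
Finance takes 70 to reach its cap of 70 ; 15 left.
Legal has room for 95 but only 15 remain, so it gets 15.
Total = 17×45 + 14×70 + 19×60 + 21×30 + 25×95 + 18×85 + 10×15 = 7570.

7570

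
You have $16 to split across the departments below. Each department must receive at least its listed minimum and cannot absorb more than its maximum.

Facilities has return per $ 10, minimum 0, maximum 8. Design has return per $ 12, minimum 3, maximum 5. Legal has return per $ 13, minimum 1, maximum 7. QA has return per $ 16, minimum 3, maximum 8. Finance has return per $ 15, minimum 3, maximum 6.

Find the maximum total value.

Meeting every minimum uses 0+3+1+3+3 = 10 $, leaving 6.
Order the departments by return per $: QA 16 > Finance 15 > Legal 13 > Design 12 > Facilities 10.
Give QA 5 more to hit its cap of 8 — 1 left.
Only 1 left; Finance takes them to reach 4.
Total = 12×3 + 13×1 + 16×8 + 15×4 = 237.

237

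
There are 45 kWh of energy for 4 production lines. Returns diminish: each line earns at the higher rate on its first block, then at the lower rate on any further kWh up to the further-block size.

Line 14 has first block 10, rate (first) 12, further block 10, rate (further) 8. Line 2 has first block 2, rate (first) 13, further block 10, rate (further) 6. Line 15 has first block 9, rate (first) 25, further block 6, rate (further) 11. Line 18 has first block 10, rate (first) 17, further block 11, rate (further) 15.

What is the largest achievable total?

Treat each block as its own option and order by rate: Line 15/first 25 > Line 18/first 17 > Line 18/second 15 > Line 2/first 13 > Line 14/first 12 > Line 15/second 11 > Line 14/second 8 > Line 2/second 6.
Line 15/first (25): +9 — 36 left.
Fill Line 18 first block (10 at 17) — 26 left.
Line 18/second (15): +11 — 15 left.
Line 2/first (13): +2 — 13 left.
Line 14 first at 12: fill all 10 — 3 left.
3 remain; put them into Line 15 second at 11.
Total = 25×9 + 17×10 + 15×11 + 13×2 + 12×10 + 11×3 = 739.

739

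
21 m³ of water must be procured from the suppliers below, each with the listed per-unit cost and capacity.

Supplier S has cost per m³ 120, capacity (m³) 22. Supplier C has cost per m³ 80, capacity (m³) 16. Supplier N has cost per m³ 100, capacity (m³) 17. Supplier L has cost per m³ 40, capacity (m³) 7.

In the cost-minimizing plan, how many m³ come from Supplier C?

14

Use suppliers in increasing cost order.
Supplier L (40): use full 7 — 14 m³ to go.
Supplier C (80): take the remaining 14 — done.
Supplier N, Supplier S: unused.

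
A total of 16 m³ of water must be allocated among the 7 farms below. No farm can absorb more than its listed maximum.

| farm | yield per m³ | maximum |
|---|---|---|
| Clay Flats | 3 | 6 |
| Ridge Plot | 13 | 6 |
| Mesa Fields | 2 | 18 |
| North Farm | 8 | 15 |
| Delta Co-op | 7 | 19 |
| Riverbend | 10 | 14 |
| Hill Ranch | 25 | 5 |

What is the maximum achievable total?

Highest yield per m³ first: Hill Ranch 25 > Ridge Plot 13 > Riverbend 10 > North Farm 8 > Delta Co-op 7 > Clay Flats 3 > Mesa Fields 2.
Give Hill Ranch 5 to hit its cap of 5 ; 11 left.
Give Ridge Plot 6 to hit its cap of 6 ; 5 left.
Riverbend has room for 14 but only 5 remain, so it gets 5.
Total = 13×6 + 10×5 + 25×5 = 253.

253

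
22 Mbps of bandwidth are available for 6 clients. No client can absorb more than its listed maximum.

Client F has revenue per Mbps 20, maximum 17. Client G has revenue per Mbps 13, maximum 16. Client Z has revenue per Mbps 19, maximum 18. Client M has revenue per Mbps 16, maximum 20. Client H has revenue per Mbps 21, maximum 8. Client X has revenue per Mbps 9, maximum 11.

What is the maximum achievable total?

Highest revenue per Mbps first: Client H 21 > Client F 20 > Client Z 19 > Client M 16 > Client G 13 > Client X 9.
Give Client H 8 to hit its cap of 8 — 14 left.
Client F has room for 17 but only 14 remain, so it gets 14.
Total = 20×14 + 21×8 = 448.

448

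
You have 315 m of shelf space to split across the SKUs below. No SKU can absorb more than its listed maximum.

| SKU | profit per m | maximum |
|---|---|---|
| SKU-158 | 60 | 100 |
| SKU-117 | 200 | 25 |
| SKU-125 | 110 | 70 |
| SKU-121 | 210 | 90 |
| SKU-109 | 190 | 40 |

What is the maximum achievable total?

44600

Order the SKUs by profit per m: SKU-121 210 > SKU-117 200 > SKU-109 190 > SKU-125 110 > SKU-158 60.
SKU-121: +90 to 90 (cap) ; 225 left.
SKU-117 takes 25 to reach its cap of 25 ; 200 left.
SKU-109 takes 40 to reach its cap of 40 ; 160 left.
Give SKU-125 70 to hit its cap of 70 ; 90 left.
SKU-158: +90 (room for 100) → 90. Pool exhausted.
Total = 60×90 + 200×25 + 110×70 + 210×90 + 190×40 = 44600.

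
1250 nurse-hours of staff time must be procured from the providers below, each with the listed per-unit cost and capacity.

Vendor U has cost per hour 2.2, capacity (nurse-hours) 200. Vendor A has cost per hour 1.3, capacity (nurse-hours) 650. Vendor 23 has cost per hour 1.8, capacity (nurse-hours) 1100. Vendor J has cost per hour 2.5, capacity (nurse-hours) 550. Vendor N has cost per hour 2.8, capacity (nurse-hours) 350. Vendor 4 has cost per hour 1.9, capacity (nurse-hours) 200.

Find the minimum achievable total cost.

1925

Cheapest first:
Vendor A (1.3): use full 650 — 600 nurse-hours to go.
Take 600 from Vendor 23 at 1.8 to finish.
Vendor 4, Vendor U, Vendor J, Vendor N: unused.
Cost = 650×1.3 + 600×1.8 = 1925.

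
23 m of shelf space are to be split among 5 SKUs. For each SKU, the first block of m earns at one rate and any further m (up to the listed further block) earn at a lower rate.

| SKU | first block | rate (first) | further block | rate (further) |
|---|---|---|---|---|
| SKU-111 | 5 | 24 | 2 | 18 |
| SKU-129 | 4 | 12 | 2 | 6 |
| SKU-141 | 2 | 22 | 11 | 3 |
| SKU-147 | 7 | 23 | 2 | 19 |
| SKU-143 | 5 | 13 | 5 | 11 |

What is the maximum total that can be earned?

Treat each block as its own option and order by rate: SKU-111/T1 24 > SKU-147/T1 23 > SKU-141/T1 22 > SKU-147/T2 19 > SKU-111/T2 18 > SKU-143/T1 13 > SKU-129/T1 12 > SKU-143/T2 11 > SKU-129/T2 6 > SKU-141/T2 3.
SKU-111/T1 (24): +5 — 18 left.
SKU-147 T1 at 23: fill all 7 — 11 left.
SKU-141 T1 at 22: fill all 2 — 9 left.
Fill SKU-147 T2 block (2 at 19) — 7 left.
Fill SKU-111 T2 block (2 at 18) — 5 left.
Fill SKU-143 T1 block (5 at 13) — 0 left.
Total = 24×5 + 23×7 + 22×2 + 19×2 + 18×2 + 13×5 = 464.

464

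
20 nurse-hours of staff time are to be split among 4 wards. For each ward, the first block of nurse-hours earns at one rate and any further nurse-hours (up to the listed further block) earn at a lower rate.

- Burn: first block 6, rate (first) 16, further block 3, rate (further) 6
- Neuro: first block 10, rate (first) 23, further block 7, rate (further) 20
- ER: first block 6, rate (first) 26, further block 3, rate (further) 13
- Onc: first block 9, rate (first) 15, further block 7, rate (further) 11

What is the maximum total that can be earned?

466

Order all 8 blocks by rate: ER/first 26 > Neuro/first 23 > Neuro/second 20 > Burn/first 16 > Onc/first 15 > ER/second 13 > Onc/second 11 > Burn/second 6.
Fill ER first block (6 at 26) ; 14 left.
Neuro/first (23): +10 ; 4 left.
Neuro second at 20: only 4 left, fill 4.
Total = 26×6 + 23×10 + 20×4 = 466.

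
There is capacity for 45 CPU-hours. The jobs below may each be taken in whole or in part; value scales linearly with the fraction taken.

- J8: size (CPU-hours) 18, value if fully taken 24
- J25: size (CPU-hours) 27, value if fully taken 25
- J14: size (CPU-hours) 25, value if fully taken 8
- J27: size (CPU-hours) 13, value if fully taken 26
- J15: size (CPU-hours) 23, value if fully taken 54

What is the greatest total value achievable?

92

Best value per unit of size first: J15 54/23≈2.35, J27 26/13≈2, J8 24/18≈1.33, J25 25/27≈0.926, J14 8/25≈0.32.
Take all of J15 (23 CPU-hours, value 54) → 22 CPU-hours left.
J27: take in full, 13 CPU-hours for value 26 → 9 left.
9 CPU-hours left: a 9/18 share of J8 gives 24×9/18 = 12.
Total value = 92.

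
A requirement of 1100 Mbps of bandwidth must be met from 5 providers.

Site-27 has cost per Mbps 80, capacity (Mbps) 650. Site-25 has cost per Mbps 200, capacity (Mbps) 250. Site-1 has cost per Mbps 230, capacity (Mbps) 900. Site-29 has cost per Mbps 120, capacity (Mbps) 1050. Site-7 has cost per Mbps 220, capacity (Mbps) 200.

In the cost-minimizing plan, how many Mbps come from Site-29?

450

Fill from the cheapest provider first.
Site-27 (80): use full 650 ; 450 Mbps to go.
Site-29 at 120: take 450 of its 1050 ; requirement met.
Site-25, Site-7, Site-1: unused.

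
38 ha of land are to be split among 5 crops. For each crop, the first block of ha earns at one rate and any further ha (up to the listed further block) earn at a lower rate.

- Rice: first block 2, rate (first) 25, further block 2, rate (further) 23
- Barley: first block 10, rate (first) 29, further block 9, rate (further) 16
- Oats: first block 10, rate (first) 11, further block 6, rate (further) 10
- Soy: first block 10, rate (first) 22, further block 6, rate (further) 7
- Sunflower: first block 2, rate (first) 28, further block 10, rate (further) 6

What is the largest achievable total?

839

Rank every tier by rate: Barley/first 29 > Sunflower/first 28 > Rice/first 25 > Rice/second 23 > Soy/first 22 > Barley/second 16 > Oats/first 11 > Oats/second 10 > Soy/second 7 > Sunflower/second 6.
Barley/first (29): +10 — 28 left.
Fill Sunflower first block (2 at 28) — 26 left.
Rice first at 25: fill all 2 — 24 left.
Fill Rice second block (2 at 23) — 22 left.
Soy first at 22: fill all 10 — 12 left.
Barley/second (16): +9 — 3 left.
Oats first at 11: only 3 left, fill 3.
Total = 29×10 + 28×2 + 25×2 + 23×2 + 22×10 + 16×9 + 11×3 = 839.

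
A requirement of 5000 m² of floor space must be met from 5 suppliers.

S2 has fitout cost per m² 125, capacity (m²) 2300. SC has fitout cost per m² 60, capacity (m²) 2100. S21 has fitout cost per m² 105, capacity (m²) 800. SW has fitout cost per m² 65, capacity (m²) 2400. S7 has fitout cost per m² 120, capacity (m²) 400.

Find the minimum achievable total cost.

Fill from the cheapest supplier first.
Take 2100 from SC at 60 ; need 2900 more.
SW (65): use full 2400 ; 500 m² to go.
S21 (105): take the remaining 500 ; done.
S7, S2: unused.
Cost = 2100×60 + 2400×65 + 500×105 = 334500.

334500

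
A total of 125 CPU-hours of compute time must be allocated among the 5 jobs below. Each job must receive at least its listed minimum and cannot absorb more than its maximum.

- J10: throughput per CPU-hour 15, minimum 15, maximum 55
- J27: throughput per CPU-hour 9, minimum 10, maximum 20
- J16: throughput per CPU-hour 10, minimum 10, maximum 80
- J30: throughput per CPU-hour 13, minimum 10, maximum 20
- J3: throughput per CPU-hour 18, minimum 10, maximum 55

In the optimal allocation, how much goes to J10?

40

Meeting every minimum uses 15+10+10+10+10 = 55 CPU-hours, leaving 70.
Highest throughput per CPU-hour first: J3 18 > J10 15 > J30 13 > J16 10 > J27 9.
J3: +45 to 55 (cap) → 25 left.
J10: +25 (room for 40) → 40. Pool exhausted.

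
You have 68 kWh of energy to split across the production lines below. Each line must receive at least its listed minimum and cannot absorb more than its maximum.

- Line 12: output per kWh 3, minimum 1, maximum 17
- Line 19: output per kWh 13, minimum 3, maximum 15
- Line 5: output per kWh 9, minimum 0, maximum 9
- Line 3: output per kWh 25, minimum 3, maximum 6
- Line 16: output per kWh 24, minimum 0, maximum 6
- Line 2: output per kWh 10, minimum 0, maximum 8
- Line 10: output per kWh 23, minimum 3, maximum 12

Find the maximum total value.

Meeting every minimum uses 1+3+0+3+0+0+3 = 10 kWh, leaving 58.
Highest output per kWh first: Line 3 25 > Line 16 24 > Line 10 23 > Line 19 13 > Line 2 10 > Line 5 9 > Line 12 3.
Line 3: +3 to 6 (cap) → 55 left.
Line 16 takes 6 more to reach its cap of 6 → 49 left.
Give Line 10 9 more to hit its cap of 12 → 40 left.
Give Line 19 12 more to hit its cap of 15 → 28 left.
Line 2: +8 to 8 (cap) → 20 left.
Line 5 takes 9 more to reach its cap of 9 → 11 left.
Line 12: +11 (room for 16) → 12. Pool exhausted.
Total = 3×12 + 13×15 + 9×9 + 25×6 + 24×6 + 10×8 + 23×12 = 962.

962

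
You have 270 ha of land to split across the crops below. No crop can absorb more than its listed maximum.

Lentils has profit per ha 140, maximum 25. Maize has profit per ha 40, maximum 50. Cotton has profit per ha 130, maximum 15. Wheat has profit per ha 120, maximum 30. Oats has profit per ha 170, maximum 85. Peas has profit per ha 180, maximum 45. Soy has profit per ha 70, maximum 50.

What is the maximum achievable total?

Order the crops by profit per ha: Peas 180 > Oats 170 > Lentils 140 > Cotton 130 > Wheat 120 > Soy 70 > Maize 40.
Peas takes 45 to reach its cap of 45 → 225 left.
Oats: +85 to 85 (cap) → 140 left.
Give Lentils 25 to hit its cap of 25 → 115 left.
Give Cotton 15 to hit its cap of 15 → 100 left.
Wheat takes 30 to reach its cap of 30 → 70 left.
Give Soy 50 to hit its cap of 50 → 20 left.
Maize has room for 50 but only 20 remain, so it gets 20.
Total = 140×25 + 40×20 + 130×15 + 120×30 + 170×85 + 180×45 + 70×50 = 35900.

35900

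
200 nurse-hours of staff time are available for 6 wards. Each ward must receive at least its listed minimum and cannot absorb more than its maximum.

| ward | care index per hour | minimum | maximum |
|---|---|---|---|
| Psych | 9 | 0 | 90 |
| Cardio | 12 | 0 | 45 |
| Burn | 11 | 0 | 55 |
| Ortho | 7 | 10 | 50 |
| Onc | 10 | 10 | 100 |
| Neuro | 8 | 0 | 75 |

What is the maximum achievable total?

Meeting every minimum uses 0+0+0+10+10+0 = 20 nurse-hours, leaving 180.
Order the wards by care index per hour: Cardio 12 > Burn 11 > Onc 10 > Psych 9 > Neuro 8 > Ortho 7.
Give Cardio 45 more to hit its cap of 45 — 135 left.
Burn takes 55 more to reach its cap of 55 — 80 left.
Only 80 left; Onc takes them to reach 90.
Total = 12×45 + 11×55 + 7×10 + 10×90 = 2115.

2115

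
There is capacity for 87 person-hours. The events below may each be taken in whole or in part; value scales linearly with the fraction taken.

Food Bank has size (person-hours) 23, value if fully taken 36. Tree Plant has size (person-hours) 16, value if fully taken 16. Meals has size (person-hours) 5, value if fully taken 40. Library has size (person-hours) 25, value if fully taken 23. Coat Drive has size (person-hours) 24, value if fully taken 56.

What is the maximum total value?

165.48

Sort by value density: Meals 40/5≈8, Coat Drive 56/24≈2.33, Food Bank 36/23≈1.57, Tree Plant 16/16≈1, Library 23/25≈0.92.
Meals: take in full, 5 person-hours for value 40 — 82 left.
All 24 person-hours of Coat Drive fit (value 56) — 58 remain.
All 23 person-hours of Food Bank fit (value 36) — 35 remain.
Tree Plant: take in full, 16 person-hours for value 16 — 19 left.
19 person-hours left: a 19/25 share of Library gives 23×19/25 = 17.48.
Total value = 165.48.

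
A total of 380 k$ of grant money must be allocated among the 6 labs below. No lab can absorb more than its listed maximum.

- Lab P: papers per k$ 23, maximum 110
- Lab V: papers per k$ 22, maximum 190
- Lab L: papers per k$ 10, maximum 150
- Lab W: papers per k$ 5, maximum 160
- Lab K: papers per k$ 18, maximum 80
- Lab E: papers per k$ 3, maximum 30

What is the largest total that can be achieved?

8150

Rank by papers per k$: Lab P 23 > Lab V 22 > Lab K 18 > Lab L 10 > Lab W 5 > Lab E 3.
Give Lab P 110 to hit its cap of 110 — 270 left.
Lab V: +190 to 190 (cap) — 80 left.
Give Lab K 80 to hit its cap of 80 — 0 left.
Total = 23×110 + 22×190 + 18×80 = 8150.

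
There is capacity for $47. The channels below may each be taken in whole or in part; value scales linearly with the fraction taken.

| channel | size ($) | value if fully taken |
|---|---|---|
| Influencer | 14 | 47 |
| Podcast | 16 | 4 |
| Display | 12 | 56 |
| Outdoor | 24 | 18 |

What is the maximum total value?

Sort by value density: Display 56/12≈4.67, Influencer 47/14≈3.36, Outdoor 18/24≈0.75, Podcast 4/16≈0.25.
Display: take in full, 12 $ for value 56 ; 35 left.
Take all of Influencer (14 $, value 47) ; 21 $ left.
Fill the last 21 $ with part of Outdoor: 21/24 of it earns 15.75.
Total value = 118.75.

118.75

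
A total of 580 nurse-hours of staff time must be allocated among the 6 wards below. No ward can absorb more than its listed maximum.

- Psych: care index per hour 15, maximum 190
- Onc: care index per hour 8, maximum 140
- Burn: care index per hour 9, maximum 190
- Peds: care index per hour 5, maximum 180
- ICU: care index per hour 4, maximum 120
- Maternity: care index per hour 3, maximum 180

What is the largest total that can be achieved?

Highest care index per hour first: Psych 15 > Burn 9 > Onc 8 > Peds 5 > ICU 4 > Maternity 3.
Give Psych 190 to hit its cap of 190 ; 390 left.
Burn takes 190 to reach its cap of 190 ; 200 left.
Onc: +140 to 140 (cap) ; 60 left.
Only 60 left; Peds takes them to reach 60.
Total = 15×190 + 8×140 + 9×190 + 5×60 = 5980.

5980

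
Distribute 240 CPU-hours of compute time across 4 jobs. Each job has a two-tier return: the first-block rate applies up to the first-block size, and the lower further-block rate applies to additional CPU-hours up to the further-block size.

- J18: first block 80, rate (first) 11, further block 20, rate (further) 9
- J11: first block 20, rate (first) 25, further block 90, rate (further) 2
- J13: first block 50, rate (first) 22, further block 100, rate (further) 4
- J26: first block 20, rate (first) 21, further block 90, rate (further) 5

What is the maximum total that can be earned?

Order all 8 blocks by rate: J11/T1 25 > J13/T1 22 > J26/T1 21 > J18/T1 11 > J18/T2 9 > J26/T2 5 > J13/T2 4 > J11/T2 2.
J11 T1 at 25: fill all 20 → 220 left.
J13 T1 at 22: fill all 50 → 170 left.
Fill J26 T1 block (20 at 21) → 150 left.
J18 T1 at 11: fill all 80 → 70 left.
J18/T2 (9): +20 → 50 left.
J26/T2: +50 of 90 at 5; pool empty.
Total = 25×20 + 22×50 + 21×20 + 11×80 + 9×20 + 5×50 = 3330.

3330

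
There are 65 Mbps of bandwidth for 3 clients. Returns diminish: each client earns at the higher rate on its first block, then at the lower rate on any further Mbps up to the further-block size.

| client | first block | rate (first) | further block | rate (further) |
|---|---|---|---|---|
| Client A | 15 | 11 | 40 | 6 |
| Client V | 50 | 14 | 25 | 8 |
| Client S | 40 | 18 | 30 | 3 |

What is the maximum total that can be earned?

1070

Treat each block as its own option and order by rate: Client S/first 18 > Client V/first 14 > Client A/first 11 > Client V/second 8 > Client A/second 6 > Client S/second 3.
Client S/first (18): +40 → 25 left.
25 remain; put them into Client V first at 14.
Total = 18×40 + 14×25 = 1070.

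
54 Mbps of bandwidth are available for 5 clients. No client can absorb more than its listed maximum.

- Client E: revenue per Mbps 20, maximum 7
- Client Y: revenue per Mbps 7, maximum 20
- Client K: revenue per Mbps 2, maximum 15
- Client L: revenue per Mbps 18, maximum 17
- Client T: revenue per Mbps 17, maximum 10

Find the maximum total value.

756

Order the clients by revenue per Mbps: Client E 20 > Client L 18 > Client T 17 > Client Y 7 > Client K 2.
Give Client E 7 to hit its cap of 7 — 47 left.
Client L takes 17 to reach its cap of 17 — 30 left.
Client T: +10 to 10 (cap) — 20 left.
Client Y: +20 to 20 (cap) — 0 left.
Total = 20×7 + 7×20 + 18×17 + 17×10 = 756.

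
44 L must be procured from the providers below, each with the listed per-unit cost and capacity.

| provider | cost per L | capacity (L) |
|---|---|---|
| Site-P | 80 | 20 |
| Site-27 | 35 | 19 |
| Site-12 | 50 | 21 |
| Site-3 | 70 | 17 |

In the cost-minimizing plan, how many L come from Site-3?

Cheapest first:
Site-27 (35): use full 19 → 25 L to go.
Site-12 (50): use full 21 → 4 L to go.
Site-3 at 70: take 4 of its 17 → requirement met.
Site-P: unused.

4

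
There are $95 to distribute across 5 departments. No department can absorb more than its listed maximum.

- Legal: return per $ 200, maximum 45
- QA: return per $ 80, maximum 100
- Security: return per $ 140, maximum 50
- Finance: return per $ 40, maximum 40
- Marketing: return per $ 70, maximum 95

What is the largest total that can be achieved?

Highest return per $ first: Legal 200 > Security 140 > QA 80 > Marketing 70 > Finance 40.
Legal takes 45 to reach its cap of 45 → 50 left.
Security takes 50 to reach its cap of 50 → 0 left.
Total = 200×45 + 140×50 = 16000.

16000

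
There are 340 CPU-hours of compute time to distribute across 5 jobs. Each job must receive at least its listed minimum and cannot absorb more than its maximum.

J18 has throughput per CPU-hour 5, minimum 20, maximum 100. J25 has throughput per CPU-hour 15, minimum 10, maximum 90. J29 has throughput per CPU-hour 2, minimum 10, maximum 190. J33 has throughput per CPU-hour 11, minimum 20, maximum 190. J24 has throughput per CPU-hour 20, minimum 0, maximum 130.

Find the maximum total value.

5060

Meeting every minimum uses 20+10+10+20+0 = 60 CPU-hours, leaving 280.
Rank by throughput per CPU-hour: J24 20 > J25 15 > J33 11 > J18 5 > J29 2.
Give J24 130 more to hit its cap of 130 → 150 left.
J25: +80 to 90 (cap) → 70 left.
Only 70 left; J33 takes them to reach 90.
Total = 5×20 + 15×90 + 2×10 + 11×90 + 20×130 = 5060.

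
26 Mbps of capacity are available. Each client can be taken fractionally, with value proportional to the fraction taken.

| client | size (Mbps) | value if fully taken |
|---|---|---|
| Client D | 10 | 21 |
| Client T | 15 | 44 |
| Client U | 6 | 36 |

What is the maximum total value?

Best value per unit of size first: Client U 36/6≈6, Client T 44/15≈2.93, Client D 21/10≈2.1.
Take all of Client U (6 Mbps, value 36) — 20 Mbps left.
All 15 Mbps of Client T fit (value 44) — 5 remain.
5 Mbps left: a 5/10 share of Client D gives 21×5/10 = 10.5.
Total value = 90.5.

90.5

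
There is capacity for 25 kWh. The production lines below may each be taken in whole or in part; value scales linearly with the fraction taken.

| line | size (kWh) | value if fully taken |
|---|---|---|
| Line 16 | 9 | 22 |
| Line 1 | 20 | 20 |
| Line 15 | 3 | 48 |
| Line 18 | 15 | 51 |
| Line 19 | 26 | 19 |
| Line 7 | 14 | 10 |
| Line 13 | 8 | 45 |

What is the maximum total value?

Rank by value-to-size ratio: Line 15 48/3≈16, Line 13 45/8≈5.62, Line 18 51/15≈3.4, Line 16 22/9≈2.44, Line 1 20/20≈1, Line 19 19/26≈0.731, Line 7 10/14≈0.714.
Take all of Line 15 (3 kWh, value 48) — 22 kWh left.
Line 13: take in full, 8 kWh for value 45 — 14 left.
14 kWh left: a 14/15 share of Line 18 gives 51×14/15 = 47.6.
Total value = 140.6.

140.6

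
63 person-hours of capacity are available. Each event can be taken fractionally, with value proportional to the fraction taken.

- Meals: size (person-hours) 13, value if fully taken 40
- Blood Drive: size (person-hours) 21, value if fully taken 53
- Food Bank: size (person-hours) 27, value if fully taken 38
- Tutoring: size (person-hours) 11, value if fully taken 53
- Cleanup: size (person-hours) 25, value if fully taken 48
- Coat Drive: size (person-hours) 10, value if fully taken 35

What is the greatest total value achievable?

Sort by value density: Tutoring 53/11≈4.82, Coat Drive 35/10≈3.5, Meals 40/13≈3.08, Blood Drive 53/21≈2.52, Cleanup 48/25≈1.92, Food Bank 38/27≈1.41.
Tutoring: take in full, 11 person-hours for value 53 — 52 left.
All 10 person-hours of Coat Drive fit (value 35) — 42 remain.
All 13 person-hours of Meals fit (value 40) — 29 remain.
Take all of Blood Drive (21 person-hours, value 53) — 8 person-hours left.
Only 8 person-hours remain; take 8/25 of Cleanup for value 48×8/25 = 15.36.
Total value = 196.36.

196.36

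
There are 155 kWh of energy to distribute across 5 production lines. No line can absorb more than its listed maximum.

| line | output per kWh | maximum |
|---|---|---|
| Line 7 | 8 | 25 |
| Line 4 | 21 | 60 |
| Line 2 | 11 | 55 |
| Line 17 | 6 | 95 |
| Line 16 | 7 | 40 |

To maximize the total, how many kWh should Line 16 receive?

Highest output per kWh first: Line 4 21 > Line 2 11 > Line 7 8 > Line 16 7 > Line 17 6.
Give Line 4 60 to hit its cap of 60 → 95 left.
Give Line 2 55 to hit its cap of 55 → 40 left.
Line 7 takes 25 to reach its cap of 25 → 15 left.
Only 15 left; Line 16 takes them to reach 15.

15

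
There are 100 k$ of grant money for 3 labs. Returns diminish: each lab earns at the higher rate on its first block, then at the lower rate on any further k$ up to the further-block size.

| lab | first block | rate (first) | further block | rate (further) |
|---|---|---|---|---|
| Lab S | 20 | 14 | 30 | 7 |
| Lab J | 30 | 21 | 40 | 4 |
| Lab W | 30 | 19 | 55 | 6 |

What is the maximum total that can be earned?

Order all 6 blocks by rate: Lab J/first 21 > Lab W/first 19 > Lab S/first 14 > Lab S/second 7 > Lab W/second 6 > Lab J/second 4.
Lab J first at 21: fill all 30 — 70 left.
Lab W first at 19: fill all 30 — 40 left.
Lab S/first (14): +20 — 20 left.
Lab S second at 7: only 20 left, fill 20.
Total = 21×30 + 19×30 + 14×20 + 7×20 = 1620.

1620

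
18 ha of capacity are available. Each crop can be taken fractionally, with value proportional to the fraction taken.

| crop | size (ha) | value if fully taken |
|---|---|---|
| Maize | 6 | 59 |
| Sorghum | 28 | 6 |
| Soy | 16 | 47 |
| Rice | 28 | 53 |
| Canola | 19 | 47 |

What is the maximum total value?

94.25

Sort by value density: Maize 59/6≈9.83, Soy 47/16≈2.94, Canola 47/19≈2.47, Rice 53/28≈1.89, Sorghum 6/28≈0.214.
Maize: take in full, 6 ha for value 59 → 12 left.
12 ha left: a 12/16 share of Soy gives 47×12/16 = 35.25.
Total value = 94.25.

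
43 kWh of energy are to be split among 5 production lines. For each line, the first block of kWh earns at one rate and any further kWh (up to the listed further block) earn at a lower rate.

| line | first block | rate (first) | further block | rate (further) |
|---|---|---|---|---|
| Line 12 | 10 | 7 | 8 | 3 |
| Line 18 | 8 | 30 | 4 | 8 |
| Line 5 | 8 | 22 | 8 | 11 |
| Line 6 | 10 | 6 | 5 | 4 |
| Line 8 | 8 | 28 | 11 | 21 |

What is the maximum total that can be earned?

Order all 10 blocks by rate: Line 18/tier1 30 > Line 8/tier1 28 > Line 5/tier1 22 > Line 8/tier2 21 > Line 5/tier2 11 > Line 18/tier2 8 > Line 12/tier1 7 > Line 6/tier1 6 > Line 6/tier2 4 > Line 12/tier2 3.
Line 18/tier1 (30): +8 — 35 left.
Fill Line 8 tier1 block (8 at 28) — 27 left.
Line 5 tier1 at 22: fill all 8 — 19 left.
Line 8 tier2 at 21: fill all 11 — 8 left.
Fill Line 5 tier2 block (8 at 11) — 0 left.
Total = 30×8 + 28×8 + 22×8 + 21×11 + 11×8 = 959.

959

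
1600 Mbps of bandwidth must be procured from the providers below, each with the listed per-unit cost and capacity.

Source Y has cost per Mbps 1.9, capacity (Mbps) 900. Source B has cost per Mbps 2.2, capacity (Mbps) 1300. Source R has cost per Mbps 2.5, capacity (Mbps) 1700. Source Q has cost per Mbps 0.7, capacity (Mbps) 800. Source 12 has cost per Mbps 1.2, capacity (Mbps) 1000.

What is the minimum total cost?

1520

Cheapest first:
Source Q (0.7): use full 800 → 800 Mbps to go.
Source 12 at 1.2: take 800 of its 1000 → requirement met.
Source Y, Source B, Source R: unused.
Cost = 800×0.7 + 800×1.2 = 1520.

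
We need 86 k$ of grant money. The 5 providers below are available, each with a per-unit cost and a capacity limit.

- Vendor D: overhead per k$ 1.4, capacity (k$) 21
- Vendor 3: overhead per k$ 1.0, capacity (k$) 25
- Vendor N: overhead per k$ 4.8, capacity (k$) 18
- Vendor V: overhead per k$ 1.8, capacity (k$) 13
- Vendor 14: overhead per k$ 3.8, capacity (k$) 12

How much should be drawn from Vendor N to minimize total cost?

Use providers in increasing cost order.
Vendor 3 at 1.0: take all 25 k$ → 61 still needed.
Vendor D at 1.4: take all 21 k$ → 40 still needed.
Take 13 from Vendor V at 1.8 → need 27 more.
Vendor 14 at 3.8: take all 12 k$ → 15 still needed.
Vendor N at 4.8: take 15 of its 18 → requirement met.

15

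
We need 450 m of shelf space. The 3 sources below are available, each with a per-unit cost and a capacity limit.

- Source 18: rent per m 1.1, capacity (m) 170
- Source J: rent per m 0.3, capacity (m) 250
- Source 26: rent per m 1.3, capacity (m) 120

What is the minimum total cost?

Use sources in increasing cost order.
Source J at 0.3: take all 250 m → 200 still needed.
Source 18 (1.1): use full 170 → 30 m to go.
Take 30 from Source 26 at 1.3 to finish.
Cost = 250×0.3 + 170×1.1 + 30×1.3 = 301.

301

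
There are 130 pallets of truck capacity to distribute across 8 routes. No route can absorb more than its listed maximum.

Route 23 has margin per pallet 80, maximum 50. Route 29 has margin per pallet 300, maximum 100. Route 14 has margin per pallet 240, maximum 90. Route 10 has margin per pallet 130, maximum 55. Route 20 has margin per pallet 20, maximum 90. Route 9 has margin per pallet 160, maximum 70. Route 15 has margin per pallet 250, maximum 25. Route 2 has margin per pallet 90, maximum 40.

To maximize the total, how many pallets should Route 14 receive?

5

Order the routes by margin per pallet: Route 29 300 > Route 15 250 > Route 14 240 > Route 9 160 > Route 10 130 > Route 2 90 > Route 23 80 > Route 20 20.
Route 29: +100 to 100 (cap) ; 30 left.
Route 15 takes 25 to reach its cap of 25 ; 5 left.
Route 14 has room for 90 but only 5 remain, so it gets 5.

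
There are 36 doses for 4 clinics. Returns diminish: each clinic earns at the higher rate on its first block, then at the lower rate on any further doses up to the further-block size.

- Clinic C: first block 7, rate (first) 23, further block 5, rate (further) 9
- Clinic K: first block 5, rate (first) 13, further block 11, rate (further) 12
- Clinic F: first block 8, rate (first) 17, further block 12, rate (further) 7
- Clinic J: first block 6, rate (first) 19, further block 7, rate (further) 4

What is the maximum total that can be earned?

Treat each block as its own option and order by rate: Clinic C/T1 23 > Clinic J/T1 19 > Clinic F/T1 17 > Clinic K/T1 13 > Clinic K/T2 12 > Clinic C/T2 9 > Clinic F/T2 7 > Clinic J/T2 4.
Clinic C T1 at 23: fill all 7 ; 29 left.
Fill Clinic J T1 block (6 at 19) ; 23 left.
Fill Clinic F T1 block (8 at 17) ; 15 left.
Clinic K/T1 (13): +5 ; 10 left.
Clinic K T2 at 12: only 10 left, fill 10.
Total = 23×7 + 19×6 + 17×8 + 13×5 + 12×10 = 596.

596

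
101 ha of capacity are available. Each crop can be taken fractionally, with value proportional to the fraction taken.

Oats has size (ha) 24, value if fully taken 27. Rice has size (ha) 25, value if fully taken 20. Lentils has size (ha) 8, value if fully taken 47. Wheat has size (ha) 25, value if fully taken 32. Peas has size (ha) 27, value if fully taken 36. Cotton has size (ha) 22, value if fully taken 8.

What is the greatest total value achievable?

Sort by value density: Lentils 47/8≈5.88, Peas 36/27≈1.33, Wheat 32/25≈1.28, Oats 27/24≈1.12, Rice 20/25≈0.8, Cotton 8/22≈0.364.
Lentils: take in full, 8 ha for value 47 → 93 left.
Take all of Peas (27 ha, value 36) → 66 ha left.
Take all of Wheat (25 ha, value 32) → 41 ha left.
All 24 ha of Oats fit (value 27) → 17 remain.
Only 17 ha remain; take 17/25 of Rice for value 20×17/25 = 13.6.
Total value = 155.6.

155.6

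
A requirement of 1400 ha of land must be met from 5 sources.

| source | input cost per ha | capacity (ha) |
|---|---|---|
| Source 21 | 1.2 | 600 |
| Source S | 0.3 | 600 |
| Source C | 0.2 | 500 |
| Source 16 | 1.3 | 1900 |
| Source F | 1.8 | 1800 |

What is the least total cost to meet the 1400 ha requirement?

Fill from the cheapest source first.
Take 500 from Source C at 0.2 — need 900 more.
Source S at 0.3: take all 600 ha — 300 still needed.
Source 21 at 1.2: take 300 of its 600 — requirement met.
Source 16, Source F: unused.
Cost = 500×0.2 + 600×0.3 + 300×1.2 = 640.

640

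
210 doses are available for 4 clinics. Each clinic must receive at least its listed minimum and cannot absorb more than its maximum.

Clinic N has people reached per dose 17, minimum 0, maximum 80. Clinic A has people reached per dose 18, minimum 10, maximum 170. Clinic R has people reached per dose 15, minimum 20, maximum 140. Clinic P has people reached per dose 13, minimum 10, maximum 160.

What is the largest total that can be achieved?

Meeting every minimum uses 0+10+20+10 = 40 doses, leaving 170.
Order the clinics by people reached per dose: Clinic A 18 > Clinic N 17 > Clinic R 15 > Clinic P 13.
Clinic A takes 160 more to reach its cap of 170 — 10 left.
Clinic N has room for 80 more but only 10 remain, so it gets 10.
Total = 17×10 + 18×170 + 15×20 + 13×10 = 3660.

3660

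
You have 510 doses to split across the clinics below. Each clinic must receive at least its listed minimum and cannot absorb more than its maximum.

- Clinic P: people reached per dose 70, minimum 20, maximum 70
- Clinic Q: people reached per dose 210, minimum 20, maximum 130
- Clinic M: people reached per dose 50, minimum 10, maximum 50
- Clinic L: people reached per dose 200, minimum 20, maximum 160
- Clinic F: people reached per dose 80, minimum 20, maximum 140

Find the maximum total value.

Meeting every minimum uses 20+20+10+20+20 = 90 doses, leaving 420.
Order the clinics by people reached per dose: Clinic Q 210 > Clinic L 200 > Clinic F 80 > Clinic P 70 > Clinic M 50.
Give Clinic Q 110 more to hit its cap of 130 — 310 left.
Clinic L: +140 to 160 (cap) — 170 left.
Clinic F: +120 to 140 (cap) — 50 left.
Clinic P: +50 to 70 (cap) — 0 left.
Total = 70×70 + 210×130 + 50×10 + 200×160 + 80×140 = 75900.

75900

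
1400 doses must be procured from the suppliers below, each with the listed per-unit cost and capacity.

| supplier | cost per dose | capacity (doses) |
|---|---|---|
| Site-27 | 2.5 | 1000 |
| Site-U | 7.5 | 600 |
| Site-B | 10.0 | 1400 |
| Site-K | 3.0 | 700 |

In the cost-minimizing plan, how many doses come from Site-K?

Fill from the cheapest supplier first.
Site-27 (2.5): use full 1000 ; 400 doses to go.
Site-K (3.0): take the remaining 400 ; done.
Site-U, Site-B: unused.

400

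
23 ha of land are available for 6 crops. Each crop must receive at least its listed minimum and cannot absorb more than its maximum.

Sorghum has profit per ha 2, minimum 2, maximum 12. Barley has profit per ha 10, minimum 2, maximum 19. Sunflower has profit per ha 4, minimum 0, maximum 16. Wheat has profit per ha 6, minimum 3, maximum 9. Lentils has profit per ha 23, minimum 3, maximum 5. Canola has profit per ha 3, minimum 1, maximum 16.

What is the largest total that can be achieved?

260

Meeting every minimum uses 2+2+0+3+3+1 = 11 ha, leaving 12.
Rank by profit per ha: Lentils 23 > Barley 10 > Wheat 6 > Sunflower 4 > Canola 3 > Sorghum 2.
Give Lentils 2 more to hit its cap of 5 → 10 left.
Barley: +10 (room for 17) → 12. Pool exhausted.
Total = 2×2 + 10×12 + 6×3 + 23×5 + 3×1 = 260.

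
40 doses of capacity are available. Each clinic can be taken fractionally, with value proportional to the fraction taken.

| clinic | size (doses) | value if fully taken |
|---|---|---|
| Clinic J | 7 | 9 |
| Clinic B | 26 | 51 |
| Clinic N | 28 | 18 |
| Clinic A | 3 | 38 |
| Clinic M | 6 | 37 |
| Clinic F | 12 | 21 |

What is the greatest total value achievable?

Best value per unit of size first: Clinic A 38/3≈12.7, Clinic M 37/6≈6.17, Clinic B 51/26≈1.96, Clinic F 21/12≈1.75, Clinic J 9/7≈1.29, Clinic N 18/28≈0.643.
All 3 doses of Clinic A fit (value 38) — 37 remain.
Take all of Clinic M (6 doses, value 37) — 31 doses left.
Take all of Clinic B (26 doses, value 51) — 5 doses left.
5 doses left: a 5/12 share of Clinic F gives 21×5/12 = 8.75.
Total value = 134.75.

134.75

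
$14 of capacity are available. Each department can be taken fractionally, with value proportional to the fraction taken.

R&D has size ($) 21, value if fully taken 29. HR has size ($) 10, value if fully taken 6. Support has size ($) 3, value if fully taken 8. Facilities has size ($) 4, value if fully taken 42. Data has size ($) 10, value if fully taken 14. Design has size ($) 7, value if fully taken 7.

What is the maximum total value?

Sort by value density: Facilities 42/4≈10.5, Support 8/3≈2.67, Data 14/10≈1.4, R&D 29/21≈1.38, Design 7/7≈1, HR 6/10≈0.6.
Facilities: take in full, 4 $ for value 42 → 10 left.
All 3 $ of Support fit (value 8) → 7 remain.
Only 7 $ remain; take 7/10 of Data for value 14×7/10 = 9.8.
Total value = 59.8.

59.8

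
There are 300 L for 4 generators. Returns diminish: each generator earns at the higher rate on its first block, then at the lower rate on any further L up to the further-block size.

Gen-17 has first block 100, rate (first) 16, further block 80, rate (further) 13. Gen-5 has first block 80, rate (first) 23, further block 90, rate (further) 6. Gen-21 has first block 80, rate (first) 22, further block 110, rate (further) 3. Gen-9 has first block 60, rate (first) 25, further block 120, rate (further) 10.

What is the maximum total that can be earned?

Treat each block as its own option and order by rate: Gen-9/tier1 25 > Gen-5/tier1 23 > Gen-21/tier1 22 > Gen-17/tier1 16 > Gen-17/tier2 13 > Gen-9/tier2 10 > Gen-5/tier2 6 > Gen-21/tier2 3.
Gen-9/tier1 (25): +60 ; 240 left.
Gen-5/tier1 (23): +80 ; 160 left.
Gen-21 tier1 at 22: fill all 80 ; 80 left.
Gen-17/tier1: +80 of 100 at 16; pool empty.
Total = 25×60 + 23×80 + 22×80 + 16×80 = 6380.

6380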